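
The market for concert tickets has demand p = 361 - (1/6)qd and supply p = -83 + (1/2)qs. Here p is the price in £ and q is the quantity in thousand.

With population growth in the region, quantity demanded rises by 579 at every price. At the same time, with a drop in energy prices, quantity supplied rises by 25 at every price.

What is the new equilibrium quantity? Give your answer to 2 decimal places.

Before the shock: 2166 - 6p = 2p + 166 ⇒ 2000 = 8p ⇒ p = 250, q = 666.
After the shift, demand is qd = 2745 - 6p and supply is qs = 2p + 191.
Equate the new curves: 2745 - 6p = 2p + 191, giving 2554 = 8p, p = 319.25, q = 829.5.

829.50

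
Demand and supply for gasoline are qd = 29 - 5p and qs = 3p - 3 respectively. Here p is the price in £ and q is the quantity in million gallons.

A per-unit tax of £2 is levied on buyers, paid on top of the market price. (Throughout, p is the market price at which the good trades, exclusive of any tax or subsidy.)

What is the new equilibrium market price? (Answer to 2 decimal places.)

2.75

Initially, 29 - 5p = 3p - 3, so 32 = 8p and p = 4, q = 9.
Since buyers pay the price plus the tax, the effective demand curve becomes qd = 19 - 5p.
Equate the new curves: 19 - 5p = 3p - 3, giving 22 = 8p, p = 2.75, q = 5.25.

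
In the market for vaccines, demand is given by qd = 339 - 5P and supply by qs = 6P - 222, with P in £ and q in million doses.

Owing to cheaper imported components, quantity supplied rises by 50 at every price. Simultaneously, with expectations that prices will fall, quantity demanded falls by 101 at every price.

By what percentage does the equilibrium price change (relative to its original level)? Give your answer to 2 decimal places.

Original equilibrium: 339 - 5P = 6P - 222 gives 561 = 11P, so P = 51 and q = 84.
The shock moves the curves to qd = 238 - 5P and qs = 6P - 172.
Setting them equal: 238 - 5P = 6P - 172 → 410 = 11P, so P = 410/11 ≈ 37.2727 and q = 568/11 ≈ 51.6364.
%ΔP = (37.2727 − 51) / 51 × 100 = -26.92%.

-26.92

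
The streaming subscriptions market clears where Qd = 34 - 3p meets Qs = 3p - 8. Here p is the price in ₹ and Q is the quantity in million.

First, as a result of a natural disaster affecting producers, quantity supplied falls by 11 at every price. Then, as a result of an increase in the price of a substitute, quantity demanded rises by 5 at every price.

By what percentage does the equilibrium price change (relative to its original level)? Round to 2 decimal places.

Initially, 34 - 3p = 3p - 8, so 42 = 6p and p = 7, Q = 13.
The new curves are Qd = 39 - 3p (demand) and Qs = 3p - 19 (supply).
Clearing the new market: 39 - 3p = 3p - 19, so p = 29/3 ≈ 9.6667 and Q = 10.
%Δp = (9.6667 − 7) / 7 × 100 = +38.10%.

+38.10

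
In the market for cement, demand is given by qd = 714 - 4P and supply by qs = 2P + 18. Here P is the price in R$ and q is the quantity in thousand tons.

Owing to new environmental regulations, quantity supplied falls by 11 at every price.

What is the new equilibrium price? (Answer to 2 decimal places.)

Solve the original market: 714 - 4P = 2P + 18, hence P = 116 and q = 250.
After the shift, demand is qd = 714 - 4P and supply is qs = 2P + 7.
Equate the new curves: 714 - 4P = 2P + 7, giving 707 = 6P, P = 707/6 ≈ 117.8333, q = 728/3 ≈ 242.6667.

117.83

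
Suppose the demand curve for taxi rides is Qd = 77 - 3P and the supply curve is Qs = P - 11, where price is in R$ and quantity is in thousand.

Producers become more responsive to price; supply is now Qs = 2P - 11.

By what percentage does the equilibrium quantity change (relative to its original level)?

Solve the original market: 77 - 3P = P - 11, hence P = 22 and Q = 11.
The shock moves the curves to Qd = 77 - 3P and Qs = 2P - 11.
Setting them equal: 77 - 3P = 2P - 11 → 88 = 5P, so P = 17.6 and Q = 24.2.
%ΔQ = (24.2 − 11) / 11 × 100 = +120%.

+120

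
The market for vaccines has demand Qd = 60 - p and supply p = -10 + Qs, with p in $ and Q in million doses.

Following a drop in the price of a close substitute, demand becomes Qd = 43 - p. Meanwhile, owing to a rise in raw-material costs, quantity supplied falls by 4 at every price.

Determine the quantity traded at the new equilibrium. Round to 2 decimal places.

24.50

Original equilibrium: 60 - p = p + 10 gives 50 = 2p, so p = 25 and Q = 35.
The shock moves the curves to Qd = 43 - p and Qs = p + 6.
New equilibrium: 43 - p = p + 6 ⇒ 37 = 2p ⇒ p = 18.5, Q = 24.5.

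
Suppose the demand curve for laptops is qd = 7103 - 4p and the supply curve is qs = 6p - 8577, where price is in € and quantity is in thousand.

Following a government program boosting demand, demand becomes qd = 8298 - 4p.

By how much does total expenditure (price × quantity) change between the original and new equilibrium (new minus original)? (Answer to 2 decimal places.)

+1309242.00

Solve the original market: 7103 - 4p = 6p - 8577, hence p = 1568 and q = 831.
The shock moves the curves to qd = 8298 - 4p and qs = 6p - 8577.
Setting them equal: 8298 - 4p = 6p - 8577 → 16875 = 10p, so p = 1687.5 and q = 1548.
Expenditure moves from 1568×831 = 1303008 to 1687.5×1548 = 2612250; change = +1309242.00.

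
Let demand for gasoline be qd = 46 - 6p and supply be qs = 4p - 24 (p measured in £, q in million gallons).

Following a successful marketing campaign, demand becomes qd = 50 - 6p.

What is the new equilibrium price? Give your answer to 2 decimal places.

Solve the original market: 46 - 6p = 4p - 24, hence p = 7 and q = 4.
The shock moves the curves to qd = 50 - 6p and qs = 4p - 24.
Clearing the new market: 50 - 6p = 4p - 24, so p = 7.4 and q = 5.6.

7.40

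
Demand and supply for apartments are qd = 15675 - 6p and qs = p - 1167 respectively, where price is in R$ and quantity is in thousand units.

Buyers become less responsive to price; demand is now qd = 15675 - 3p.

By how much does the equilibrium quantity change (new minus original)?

Original equilibrium: 15675 - 6p = p - 1167 gives 16842 = 7p, so p = 2406 and q = 1239.
The shock moves the curves to qd = 15675 - 3p and qs = p - 1167.
Clearing the new market: 15675 - 3p = p - 1167, so p = 4210.5 and q = 3043.5.
Δq = 3043.5 − 1239 = +1804.5.

+1804.5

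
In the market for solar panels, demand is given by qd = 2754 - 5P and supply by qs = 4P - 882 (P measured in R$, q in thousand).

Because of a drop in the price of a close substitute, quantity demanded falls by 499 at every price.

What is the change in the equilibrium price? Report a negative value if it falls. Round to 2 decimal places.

-55.44

Before the shock: 2754 - 5P = 4P - 882 ⇒ 3636 = 9P ⇒ P = 404, q = 734.
After the shift, demand is qd = 2255 - 5P and supply is qs = 4P - 882.
New equilibrium: 2255 - 5P = 4P - 882 ⇒ 3137 = 9P ⇒ P = 3137/9 ≈ 348.5556, q = 4610/9 ≈ 512.2222.
ΔP = 348.5556 − 404 = -55.44.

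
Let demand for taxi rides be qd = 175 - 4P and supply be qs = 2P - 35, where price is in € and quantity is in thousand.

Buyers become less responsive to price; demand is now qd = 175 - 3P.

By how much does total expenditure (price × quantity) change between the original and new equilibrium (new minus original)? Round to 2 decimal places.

Before the shock: 175 - 4P = 2P - 35 ⇒ 210 = 6P ⇒ P = 35, q = 35.
The shock moves the curves to qd = 175 - 3P and qs = 2P - 35.
Setting them equal: 175 - 3P = 2P - 35 → 210 = 5P, so P = 42 and q = 49.
Expenditure moves from 35×35 = 1225 to 42×49 = 2058; change = +833.00.

+833.00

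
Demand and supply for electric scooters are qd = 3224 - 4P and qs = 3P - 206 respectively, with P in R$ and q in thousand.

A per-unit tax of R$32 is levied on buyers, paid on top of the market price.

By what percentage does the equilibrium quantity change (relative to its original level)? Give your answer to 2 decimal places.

Solve the original market: 3224 - 4P = 3P - 206, hence P = 490 and q = 1264.
Since buyers pay the price plus the tax, the effective demand curve becomes qd = 3096 - 4P.
Setting them equal: 3096 - 4P = 3P - 206 → 3302 = 7P, so P = 3302/7 ≈ 471.7143 and q = 8464/7 ≈ 1209.1429.
%Δq = (1209.1429 − 1264) / 1264 × 100 = -4.34%.

-4.34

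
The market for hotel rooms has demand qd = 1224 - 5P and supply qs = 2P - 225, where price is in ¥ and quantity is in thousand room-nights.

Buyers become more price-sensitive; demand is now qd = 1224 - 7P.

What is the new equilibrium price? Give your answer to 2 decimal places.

Original equilibrium: 1224 - 5P = 2P - 225 gives 1449 = 7P, so P = 207 and q = 189.
The new curves are qd = 1224 - 7P (demand) and qs = 2P - 225 (supply).
New equilibrium: 1224 - 7P = 2P - 225 ⇒ 1449 = 9P ⇒ P = 161, q = 97.

161.00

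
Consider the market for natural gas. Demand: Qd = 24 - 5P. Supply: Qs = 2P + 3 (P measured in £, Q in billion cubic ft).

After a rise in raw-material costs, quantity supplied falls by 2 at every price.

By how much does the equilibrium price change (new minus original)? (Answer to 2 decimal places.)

+0.29

Solve the original market: 24 - 5P = 2P + 3, hence P = 3 and Q = 9.
With the change applied: demand Qd = 24 - 5P, supply Qs = 2P + 1.
Setting them equal: 24 - 5P = 2P + 1 → 23 = 7P, so P = 23/7 ≈ 3.2857 and Q = 53/7 ≈ 7.5714.
ΔP = 3.2857 − 3 = +0.29.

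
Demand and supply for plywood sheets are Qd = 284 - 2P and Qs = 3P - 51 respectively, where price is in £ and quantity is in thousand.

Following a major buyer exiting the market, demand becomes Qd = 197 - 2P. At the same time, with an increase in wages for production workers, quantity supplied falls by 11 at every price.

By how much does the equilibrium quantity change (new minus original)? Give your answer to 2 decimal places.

-56.60

Original equilibrium: 284 - 2P = 3P - 51 gives 335 = 5P, so P = 67 and Q = 150.
With the change applied: demand Qd = 197 - 2P, supply Qs = 3P - 62.
Equate the new curves: 197 - 2P = 3P - 62, giving 259 = 5P, P = 51.8, Q = 93.4.
ΔQ = 93.4 − 150 = -56.60.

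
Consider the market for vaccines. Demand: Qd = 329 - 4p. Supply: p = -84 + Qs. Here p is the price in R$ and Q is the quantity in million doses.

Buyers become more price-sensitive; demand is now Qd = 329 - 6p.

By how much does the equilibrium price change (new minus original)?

Initially, 329 - 4p = p + 84, so 245 = 5p and p = 49, Q = 133.
With the change applied: demand Qd = 329 - 6p, supply Qs = p + 84.
Clearing the new market: 329 - 6p = p + 84, so p = 35 and Q = 119.
Δp = 35 − 49 = -14.

-14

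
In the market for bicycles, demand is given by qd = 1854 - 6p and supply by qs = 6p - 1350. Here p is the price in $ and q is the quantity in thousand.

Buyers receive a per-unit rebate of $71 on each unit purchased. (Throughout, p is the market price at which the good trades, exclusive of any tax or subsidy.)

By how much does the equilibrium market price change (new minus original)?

+35.5

Solve the original market: 1854 - 6p = 6p - 1350, hence p = 267 and q = 252.
Since buyers' out-of-pocket price is the market price minus the rebate, the effective demand curve becomes qd = 2280 - 6p.
New equilibrium: 2280 - 6p = 6p - 1350 ⇒ 3630 = 12p ⇒ p = 302.5, q = 465.
Δp = 302.5 − 267 = +35.5.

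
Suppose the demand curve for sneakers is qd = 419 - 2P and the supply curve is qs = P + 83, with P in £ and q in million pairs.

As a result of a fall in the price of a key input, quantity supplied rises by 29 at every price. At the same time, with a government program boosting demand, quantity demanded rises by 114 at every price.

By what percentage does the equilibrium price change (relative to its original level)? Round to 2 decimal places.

Solve the original market: 419 - 2P = P + 83, hence P = 112 and q = 195.
The shock moves the curves to qd = 533 - 2P and qs = P + 112.
Clearing the new market: 533 - 2P = P + 112, so P = 421/3 ≈ 140.3333 and q = 757/3 ≈ 252.3333.
%ΔP = (140.3333 − 112) / 112 × 100 = +25.30%.

+25.30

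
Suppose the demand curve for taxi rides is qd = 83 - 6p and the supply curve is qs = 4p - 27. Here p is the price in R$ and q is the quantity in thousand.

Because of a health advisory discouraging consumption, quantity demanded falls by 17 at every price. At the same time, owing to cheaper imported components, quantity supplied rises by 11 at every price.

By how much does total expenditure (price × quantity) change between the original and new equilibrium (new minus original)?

Initially, 83 - 6p = 4p - 27, so 110 = 10p and p = 11, q = 17.
The shock moves the curves to qd = 66 - 6p and qs = 4p - 16.
Equate the new curves: 66 - 6p = 4p - 16, giving 82 = 10p, p = 8.2, q = 16.8.
Expenditure moves from 11×17 = 187 to 8.2×16.8 = 137.76; change = -49.24.

-49.24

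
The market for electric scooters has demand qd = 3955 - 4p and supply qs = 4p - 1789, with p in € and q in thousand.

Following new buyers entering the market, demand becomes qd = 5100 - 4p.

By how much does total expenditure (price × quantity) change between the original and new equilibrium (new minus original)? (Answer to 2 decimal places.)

+647998.44

Solve the original market: 3955 - 4p = 4p - 1789, hence p = 718 and q = 1083.
After the shift, demand is qd = 5100 - 4p and supply is qs = 4p - 1789.
New equilibrium: 5100 - 4p = 4p - 1789 ⇒ 6889 = 8p ⇒ p = 861.125, q = 1655.5.
Expenditure moves from 718×1083 = 777594 to 861.125×1655.5 = 1425592.4375; change = +647998.44.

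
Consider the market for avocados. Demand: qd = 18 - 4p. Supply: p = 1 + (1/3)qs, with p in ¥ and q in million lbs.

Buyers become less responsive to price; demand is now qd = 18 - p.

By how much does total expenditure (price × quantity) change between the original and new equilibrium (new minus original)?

+48.9375

Before the shock: 18 - 4p = 3p - 3 ⇒ 21 = 7p ⇒ p = 3, q = 6.
The new curves are qd = 18 - p (demand) and qs = 3p - 3 (supply).
New equilibrium: 18 - p = 3p - 3 ⇒ 21 = 4p ⇒ p = 5.25, q = 12.75.
Expenditure moves from 3×6 = 18 to 5.25×12.75 = 66.9375; change = +48.9375.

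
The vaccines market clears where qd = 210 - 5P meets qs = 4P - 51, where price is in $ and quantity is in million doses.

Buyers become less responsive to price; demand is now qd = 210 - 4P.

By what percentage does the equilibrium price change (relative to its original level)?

Original equilibrium: 210 - 5P = 4P - 51 gives 261 = 9P, so P = 29 and q = 65.
The shock moves the curves to qd = 210 - 4P and qs = 4P - 51.
Setting them equal: 210 - 4P = 4P - 51 → 261 = 8P, so P = 32.625 and q = 79.5.
%ΔP = (32.625 − 29) / 29 × 100 = +12.5%.

+12.5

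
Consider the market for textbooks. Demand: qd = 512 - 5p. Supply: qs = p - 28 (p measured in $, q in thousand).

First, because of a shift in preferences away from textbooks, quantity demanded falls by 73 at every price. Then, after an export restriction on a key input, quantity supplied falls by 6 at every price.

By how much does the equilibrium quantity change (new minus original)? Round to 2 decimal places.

-17.17

Initially, 512 - 5p = p - 28, so 540 = 6p and p = 90, q = 62.
After the shift, demand is qd = 439 - 5p and supply is qs = p - 34.
Equate the new curves: 439 - 5p = p - 34, giving 473 = 6p, p = 473/6 ≈ 78.8333, q = 269/6 ≈ 44.8333.
Δq = 44.8333 − 62 = -17.17.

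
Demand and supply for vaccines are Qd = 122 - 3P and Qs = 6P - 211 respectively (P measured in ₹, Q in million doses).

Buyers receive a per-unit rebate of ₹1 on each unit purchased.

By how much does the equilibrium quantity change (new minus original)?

Original equilibrium: 122 - 3P = 6P - 211 gives 333 = 9P, so P = 37 and Q = 11.
Since buyers' out-of-pocket price is the market price minus the rebate, the effective demand curve becomes Qd = 125 - 3P.
Equate the new curves: 125 - 3P = 6P - 211, giving 336 = 9P, P = 112/3 ≈ 37.3333, Q = 13.
ΔQ = 13 − 11 = +2.

+2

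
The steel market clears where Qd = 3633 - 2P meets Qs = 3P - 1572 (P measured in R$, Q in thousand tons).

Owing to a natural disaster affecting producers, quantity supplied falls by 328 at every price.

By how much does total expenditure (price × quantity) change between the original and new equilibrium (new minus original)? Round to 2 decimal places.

-43440.32

Before the shock: 3633 - 2P = 3P - 1572 ⇒ 5205 = 5P ⇒ P = 1041, Q = 1551.
With the change applied: demand Qd = 3633 - 2P, supply Qs = 3P - 1900.
Setting them equal: 3633 - 2P = 3P - 1900 → 5533 = 5P, so P = 1106.6 and Q = 1419.8.
Expenditure moves from 1041×1551 = 1614591 to 1106.6×1419.8 = 1571150.68; change = -43440.32.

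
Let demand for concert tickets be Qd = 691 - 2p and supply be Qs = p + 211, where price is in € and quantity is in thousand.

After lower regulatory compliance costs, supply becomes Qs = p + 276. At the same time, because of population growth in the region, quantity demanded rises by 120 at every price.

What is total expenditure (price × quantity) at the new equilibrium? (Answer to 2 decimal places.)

81022.78

Before the shock: 691 - 2p = p + 211 ⇒ 480 = 3p ⇒ p = 160, Q = 371.
The new curves are Qd = 811 - 2p (demand) and Qs = p + 276 (supply).
Clearing the new market: 811 - 2p = p + 276, so p = 535/3 ≈ 178.3333 and Q = 1363/3 ≈ 454.3333.
New expenditure = 178.3333 × 454.3333 = 81022.78.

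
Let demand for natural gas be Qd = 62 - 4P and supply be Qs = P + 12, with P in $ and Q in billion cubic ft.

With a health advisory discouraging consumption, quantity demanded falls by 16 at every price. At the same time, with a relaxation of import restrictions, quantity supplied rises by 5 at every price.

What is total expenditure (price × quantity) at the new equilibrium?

Original equilibrium: 62 - 4P = P + 12 gives 50 = 5P, so P = 10 and Q = 22.
With the change applied: demand Qd = 46 - 4P, supply Qs = P + 17.
Clearing the new market: 46 - 4P = P + 17, so P = 5.8 and Q = 22.8.
New expenditure = 5.8 × 22.8 = 132.24.

132.24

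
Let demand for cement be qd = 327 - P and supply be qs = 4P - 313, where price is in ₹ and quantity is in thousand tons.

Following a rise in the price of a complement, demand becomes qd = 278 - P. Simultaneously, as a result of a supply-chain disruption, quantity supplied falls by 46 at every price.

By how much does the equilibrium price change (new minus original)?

-0.6

Initially, 327 - P = 4P - 313, so 640 = 5P and P = 128, q = 199.
The new curves are qd = 278 - P (demand) and qs = 4P - 359 (supply).
Clearing the new market: 278 - P = 4P - 359, so P = 127.4 and q = 150.6.
ΔP = 127.4 − 128 = -0.6.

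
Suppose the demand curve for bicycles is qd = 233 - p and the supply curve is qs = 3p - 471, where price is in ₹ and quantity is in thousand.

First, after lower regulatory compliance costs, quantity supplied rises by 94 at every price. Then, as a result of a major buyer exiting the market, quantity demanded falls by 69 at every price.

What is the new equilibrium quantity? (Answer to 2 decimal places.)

28.75

Initially, 233 - p = 3p - 471, so 704 = 4p and p = 176, q = 57.
With the change applied: demand qd = 164 - p, supply qs = 3p - 377.
Setting them equal: 164 - p = 3p - 377 → 541 = 4p, so p = 135.25 and q = 28.75.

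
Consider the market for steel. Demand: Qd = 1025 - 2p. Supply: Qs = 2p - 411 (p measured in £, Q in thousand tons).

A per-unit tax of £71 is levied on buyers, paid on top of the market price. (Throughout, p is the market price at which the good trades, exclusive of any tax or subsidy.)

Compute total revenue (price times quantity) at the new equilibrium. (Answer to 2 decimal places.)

76346.00

Initially, 1025 - 2p = 2p - 411, so 1436 = 4p and p = 359, Q = 307.
Since buyers pay the price plus the tax, the effective demand curve becomes Qd = 883 - 2p.
Clearing the new market: 883 - 2p = 2p - 411, so p = 323.5 and Q = 236.
New expenditure = 323.5 × 236 = 76346.00.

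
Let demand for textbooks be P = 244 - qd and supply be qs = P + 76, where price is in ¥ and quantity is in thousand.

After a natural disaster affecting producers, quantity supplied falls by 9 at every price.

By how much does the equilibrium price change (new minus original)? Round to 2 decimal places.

Original equilibrium: 244 - P = P + 76 gives 168 = 2P, so P = 84 and q = 160.
The new curves are qd = 244 - P (demand) and qs = P + 67 (supply).
Clearing the new market: 244 - P = P + 67, so P = 88.5 and q = 155.5.
ΔP = 88.5 − 84 = +4.50.

+4.50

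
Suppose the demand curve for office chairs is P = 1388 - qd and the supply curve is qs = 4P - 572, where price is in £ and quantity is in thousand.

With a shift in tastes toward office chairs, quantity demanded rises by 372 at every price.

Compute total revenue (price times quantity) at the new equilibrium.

603335.04

Before the shock: 1388 - P = 4P - 572 ⇒ 1960 = 5P ⇒ P = 392, q = 996.
After the shift, demand is qd = 1760 - P and supply is qs = 4P - 572.
New equilibrium: 1760 - P = 4P - 572 ⇒ 2332 = 5P ⇒ P = 466.4, q = 1293.6.
New expenditure = 466.4 × 1293.6 = 603335.04.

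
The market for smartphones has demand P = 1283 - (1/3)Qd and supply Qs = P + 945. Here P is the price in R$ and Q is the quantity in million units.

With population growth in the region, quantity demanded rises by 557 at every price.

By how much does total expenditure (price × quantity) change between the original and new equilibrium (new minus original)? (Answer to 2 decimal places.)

Initially, 3849 - 3P = P + 945, so 2904 = 4P and P = 726, Q = 1671.
After the shift, demand is Qd = 4406 - 3P and supply is Qs = P + 945.
Clearing the new market: 4406 - 3P = P + 945, so P = 865.25 and Q = 1810.25.
Expenditure moves from 726×1671 = 1213146 to 865.25×1810.25 = 1566318.8125; change = +353172.81.

+353172.81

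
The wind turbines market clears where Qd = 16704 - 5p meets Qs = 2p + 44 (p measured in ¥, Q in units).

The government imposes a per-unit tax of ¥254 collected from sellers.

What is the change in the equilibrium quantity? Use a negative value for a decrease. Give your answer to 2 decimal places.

-362.86

Solve the original market: 16704 - 5p = 2p + 44, hence p = 2380 and Q = 4804.
Since sellers keep the price net of the tax, the effective supply curve becomes Qs = 2p - 464.
Clearing the new market: 16704 - 5p = 2p - 464, so p = 17168/7 ≈ 2452.5714 and Q = 31088/7 ≈ 4441.1429.
ΔQ = 4441.1429 − 4804 = -362.86.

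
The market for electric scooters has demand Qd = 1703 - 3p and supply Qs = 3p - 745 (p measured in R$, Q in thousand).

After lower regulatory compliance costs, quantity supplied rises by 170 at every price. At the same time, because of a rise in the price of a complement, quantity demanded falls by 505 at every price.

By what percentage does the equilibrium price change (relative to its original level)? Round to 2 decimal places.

-27.57

Solve the original market: 1703 - 3p = 3p - 745, hence p = 408 and Q = 479.
With the change applied: demand Qd = 1198 - 3p, supply Qs = 3p - 575.
Setting them equal: 1198 - 3p = 3p - 575 → 1773 = 6p, so p = 295.5 and Q = 311.5.
%Δp = (295.5 − 408) / 408 × 100 = -27.57%.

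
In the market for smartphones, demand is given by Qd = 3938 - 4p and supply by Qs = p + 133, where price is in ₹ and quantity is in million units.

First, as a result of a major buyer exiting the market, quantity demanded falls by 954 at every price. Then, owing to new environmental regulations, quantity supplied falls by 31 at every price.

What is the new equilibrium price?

Initially, 3938 - 4p = p + 133, so 3805 = 5p and p = 761, Q = 894.
After the shift, demand is Qd = 2984 - 4p and supply is Qs = p + 102.
Setting them equal: 2984 - 4p = p + 102 → 2882 = 5p, so p = 576.4 and Q = 678.4.

576.4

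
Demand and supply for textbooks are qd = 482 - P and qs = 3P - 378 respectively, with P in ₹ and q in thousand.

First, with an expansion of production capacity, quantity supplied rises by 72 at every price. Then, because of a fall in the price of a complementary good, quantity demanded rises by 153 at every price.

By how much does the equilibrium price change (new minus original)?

+20.25

Before the shock: 482 - P = 3P - 378 ⇒ 860 = 4P ⇒ P = 215, q = 267.
After the shift, demand is qd = 635 - P and supply is qs = 3P - 306.
Setting them equal: 635 - P = 3P - 306 → 941 = 4P, so P = 235.25 and q = 399.75.
ΔP = 235.25 − 215 = +20.25.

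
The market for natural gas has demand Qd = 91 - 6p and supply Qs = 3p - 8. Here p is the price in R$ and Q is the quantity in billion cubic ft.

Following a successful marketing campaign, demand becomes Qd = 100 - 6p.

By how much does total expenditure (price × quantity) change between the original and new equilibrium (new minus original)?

+61

Original equilibrium: 91 - 6p = 3p - 8 gives 99 = 9p, so p = 11 and Q = 25.
The new curves are Qd = 100 - 6p (demand) and Qs = 3p - 8 (supply).
Clearing the new market: 100 - 6p = 3p - 8, so p = 12 and Q = 28.
Expenditure moves from 11×25 = 275 to 12×28 = 336; change = +61.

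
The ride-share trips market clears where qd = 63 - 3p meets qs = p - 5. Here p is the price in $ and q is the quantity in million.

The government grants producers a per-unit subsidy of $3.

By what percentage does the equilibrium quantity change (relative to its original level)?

+18.75

Solve the original market: 63 - 3p = p - 5, hence p = 17 and q = 12.
Since sellers receive the price plus the subsidy, the effective supply curve becomes qs = p - 2.
Clearing the new market: 63 - 3p = p - 2, so p = 16.25 and q = 14.25.
%Δq = (14.25 − 12) / 12 × 100 = +18.75%.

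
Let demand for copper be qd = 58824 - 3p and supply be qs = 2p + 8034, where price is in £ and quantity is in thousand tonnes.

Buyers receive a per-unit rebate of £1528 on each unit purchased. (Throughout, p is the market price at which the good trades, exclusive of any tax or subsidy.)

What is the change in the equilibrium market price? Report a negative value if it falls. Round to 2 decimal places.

+916.80

Solve the original market: 58824 - 3p = 2p + 8034, hence p = 10158 and q = 28350.
Since buyers' out-of-pocket price is the market price minus the rebate, the effective demand curve becomes qd = 63408 - 3p.
Setting them equal: 63408 - 3p = 2p + 8034 → 55374 = 5p, so p = 11074.8 and q = 30183.6.
Δp = 11074.8 − 10158 = +916.80.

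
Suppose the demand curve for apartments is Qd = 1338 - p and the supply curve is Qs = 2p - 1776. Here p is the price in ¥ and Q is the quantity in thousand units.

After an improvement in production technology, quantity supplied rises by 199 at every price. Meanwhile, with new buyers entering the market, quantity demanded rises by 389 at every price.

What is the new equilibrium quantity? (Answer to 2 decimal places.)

625.67

Initially, 1338 - p = 2p - 1776, so 3114 = 3p and p = 1038, Q = 300.
The new curves are Qd = 1727 - p (demand) and Qs = 2p - 1577 (supply).
Clearing the new market: 1727 - p = 2p - 1577, so p = 3304/3 ≈ 1101.3333 and Q = 1877/3 ≈ 625.6667.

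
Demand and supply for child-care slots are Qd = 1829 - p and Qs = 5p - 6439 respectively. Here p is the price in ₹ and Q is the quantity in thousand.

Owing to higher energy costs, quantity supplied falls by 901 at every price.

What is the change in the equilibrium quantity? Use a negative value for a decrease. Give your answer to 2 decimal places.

-150.17

Original equilibrium: 1829 - p = 5p - 6439 gives 8268 = 6p, so p = 1378 and Q = 451.
With the change applied: demand Qd = 1829 - p, supply Qs = 5p - 7340.
Clearing the new market: 1829 - p = 5p - 7340, so p = 9169/6 ≈ 1528.1667 and Q = 1805/6 ≈ 300.8333.
ΔQ = 300.8333 − 451 = -150.17.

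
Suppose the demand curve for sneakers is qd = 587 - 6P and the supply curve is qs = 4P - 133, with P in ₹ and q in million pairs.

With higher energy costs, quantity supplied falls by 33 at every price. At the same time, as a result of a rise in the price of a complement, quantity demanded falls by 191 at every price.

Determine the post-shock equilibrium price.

56.2

Original equilibrium: 587 - 6P = 4P - 133 gives 720 = 10P, so P = 72 and q = 155.
After the shift, demand is qd = 396 - 6P and supply is qs = 4P - 166.
New equilibrium: 396 - 6P = 4P - 166 ⇒ 562 = 10P ⇒ P = 56.2, q = 58.8.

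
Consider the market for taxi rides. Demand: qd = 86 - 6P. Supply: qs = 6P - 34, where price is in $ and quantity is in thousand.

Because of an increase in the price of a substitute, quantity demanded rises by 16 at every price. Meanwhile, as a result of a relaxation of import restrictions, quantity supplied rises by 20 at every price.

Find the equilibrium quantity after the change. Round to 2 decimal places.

Before the shock: 86 - 6P = 6P - 34 ⇒ 120 = 12P ⇒ P = 10, q = 26.
With the change applied: demand qd = 102 - 6P, supply qs = 6P - 14.
Setting them equal: 102 - 6P = 6P - 14 → 116 = 12P, so P = 29/3 ≈ 9.6667 and q = 44.

44.00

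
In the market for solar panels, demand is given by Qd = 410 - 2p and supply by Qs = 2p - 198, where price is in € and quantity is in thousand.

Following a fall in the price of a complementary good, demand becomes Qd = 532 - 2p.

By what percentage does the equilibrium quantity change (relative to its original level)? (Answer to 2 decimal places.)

Before the shock: 410 - 2p = 2p - 198 ⇒ 608 = 4p ⇒ p = 152, Q = 106.
With the change applied: demand Qd = 532 - 2p, supply Qs = 2p - 198.
Clearing the new market: 532 - 2p = 2p - 198, so p = 182.5 and Q = 167.
%ΔQ = (167 − 106) / 106 × 100 = +57.55%.

+57.55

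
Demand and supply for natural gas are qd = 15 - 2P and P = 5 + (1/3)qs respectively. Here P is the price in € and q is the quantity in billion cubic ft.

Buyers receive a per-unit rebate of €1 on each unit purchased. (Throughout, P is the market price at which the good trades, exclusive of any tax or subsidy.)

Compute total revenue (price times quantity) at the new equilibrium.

Original equilibrium: 15 - 2P = 3P - 15 gives 30 = 5P, so P = 6 and q = 3.
Since buyers' out-of-pocket price is the market price minus the rebate, the effective demand curve becomes qd = 17 - 2P.
Equate the new curves: 17 - 2P = 3P - 15, giving 32 = 5P, P = 6.4, q = 4.2.
New expenditure = 6.4 × 4.2 = 26.88.

26.88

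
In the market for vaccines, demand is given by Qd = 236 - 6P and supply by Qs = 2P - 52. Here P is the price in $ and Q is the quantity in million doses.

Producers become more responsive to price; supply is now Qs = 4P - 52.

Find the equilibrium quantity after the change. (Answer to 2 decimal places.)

63.20

Original equilibrium: 236 - 6P = 2P - 52 gives 288 = 8P, so P = 36 and Q = 20.
After the shift, demand is Qd = 236 - 6P and supply is Qs = 4P - 52.
Equate the new curves: 236 - 6P = 4P - 52, giving 288 = 10P, P = 28.8, Q = 63.2.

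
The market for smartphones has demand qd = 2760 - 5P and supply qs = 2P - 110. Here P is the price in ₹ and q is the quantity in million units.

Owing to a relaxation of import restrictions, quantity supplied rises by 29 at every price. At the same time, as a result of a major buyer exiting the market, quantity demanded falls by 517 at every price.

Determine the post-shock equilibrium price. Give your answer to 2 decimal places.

Initially, 2760 - 5P = 2P - 110, so 2870 = 7P and P = 410, q = 710.
The shock moves the curves to qd = 2243 - 5P and qs = 2P - 81.
Setting them equal: 2243 - 5P = 2P - 81 → 2324 = 7P, so P = 332 and q = 583.

332.00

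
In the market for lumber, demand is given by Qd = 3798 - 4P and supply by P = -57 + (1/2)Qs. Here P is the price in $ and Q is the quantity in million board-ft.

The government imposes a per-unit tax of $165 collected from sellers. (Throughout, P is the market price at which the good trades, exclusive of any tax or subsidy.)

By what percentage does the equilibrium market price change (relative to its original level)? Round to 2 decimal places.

+8.96

Solve the original market: 3798 - 4P = 2P + 114, hence P = 614 and Q = 1342.
Since sellers keep the price net of the tax, the effective supply curve becomes Qs = 2P - 216.
Clearing the new market: 3798 - 4P = 2P - 216, so P = 669 and Q = 1122.
%ΔP = (669 − 614) / 614 × 100 = +8.96%.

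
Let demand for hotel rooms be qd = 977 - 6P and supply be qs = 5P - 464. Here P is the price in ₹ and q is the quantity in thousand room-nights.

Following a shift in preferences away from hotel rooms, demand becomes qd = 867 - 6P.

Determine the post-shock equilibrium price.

Original equilibrium: 977 - 6P = 5P - 464 gives 1441 = 11P, so P = 131 and q = 191.
The shock moves the curves to qd = 867 - 6P and qs = 5P - 464.
Equate the new curves: 867 - 6P = 5P - 464, giving 1331 = 11P, P = 121, q = 141.

121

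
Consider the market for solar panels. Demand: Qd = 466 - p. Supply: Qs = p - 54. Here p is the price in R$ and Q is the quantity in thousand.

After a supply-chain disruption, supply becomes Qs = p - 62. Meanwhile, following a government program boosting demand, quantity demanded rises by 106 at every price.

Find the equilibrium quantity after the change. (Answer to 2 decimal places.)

255.00

Before the shock: 466 - p = p - 54 ⇒ 520 = 2p ⇒ p = 260, Q = 206.
The shock moves the curves to Qd = 572 - p and Qs = p - 62.
Equate the new curves: 572 - p = p - 62, giving 634 = 2p, p = 317, Q = 255.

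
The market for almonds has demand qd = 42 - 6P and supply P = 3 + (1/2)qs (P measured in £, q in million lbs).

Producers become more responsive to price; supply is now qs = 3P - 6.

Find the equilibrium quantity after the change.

Original equilibrium: 42 - 6P = 2P - 6 gives 48 = 8P, so P = 6 and q = 6.
After the shift, demand is qd = 42 - 6P and supply is qs = 3P - 6.
Clearing the new market: 42 - 6P = 3P - 6, so P = 16/3 ≈ 5.3333 and q = 10.

10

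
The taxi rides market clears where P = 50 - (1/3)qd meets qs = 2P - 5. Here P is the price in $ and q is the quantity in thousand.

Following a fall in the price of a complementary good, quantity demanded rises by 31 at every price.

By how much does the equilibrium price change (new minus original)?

Original equilibrium: 150 - 3P = 2P - 5 gives 155 = 5P, so P = 31 and q = 57.
The shock moves the curves to qd = 181 - 3P and qs = 2P - 5.
Clearing the new market: 181 - 3P = 2P - 5, so P = 37.2 and q = 69.4.
ΔP = 37.2 − 31 = +6.2.

+6.2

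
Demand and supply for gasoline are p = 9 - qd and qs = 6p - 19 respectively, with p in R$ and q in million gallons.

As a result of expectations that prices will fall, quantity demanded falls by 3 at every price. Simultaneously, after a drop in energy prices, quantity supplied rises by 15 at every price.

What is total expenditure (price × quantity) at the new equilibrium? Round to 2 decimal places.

6.53

Original equilibrium: 9 - p = 6p - 19 gives 28 = 7p, so p = 4 and q = 5.
The shock moves the curves to qd = 6 - p and qs = 6p - 4.
Setting them equal: 6 - p = 6p - 4 → 10 = 7p, so p = 10/7 ≈ 1.4286 and q = 32/7 ≈ 4.5714.
New expenditure = 1.4286 × 4.5714 = 6.53.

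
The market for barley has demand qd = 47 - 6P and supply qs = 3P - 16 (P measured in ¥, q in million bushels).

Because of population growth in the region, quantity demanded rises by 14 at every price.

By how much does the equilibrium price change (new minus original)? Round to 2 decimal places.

Original equilibrium: 47 - 6P = 3P - 16 gives 63 = 9P, so P = 7 and q = 5.
After the shift, demand is qd = 61 - 6P and supply is qs = 3P - 16.
Setting them equal: 61 - 6P = 3P - 16 → 77 = 9P, so P = 77/9 ≈ 8.5556 and q = 29/3 ≈ 9.6667.
ΔP = 8.5556 − 7 = +1.56.

+1.56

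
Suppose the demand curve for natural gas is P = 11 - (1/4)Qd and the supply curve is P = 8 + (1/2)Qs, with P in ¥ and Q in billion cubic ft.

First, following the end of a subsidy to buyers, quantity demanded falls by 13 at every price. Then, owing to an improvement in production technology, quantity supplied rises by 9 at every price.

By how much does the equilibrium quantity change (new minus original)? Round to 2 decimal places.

+1.67

Before the shock: 44 - 4P = 2P - 16 ⇒ 60 = 6P ⇒ P = 10, Q = 4.
The shock moves the curves to Qd = 31 - 4P and Qs = 2P - 7.
Clearing the new market: 31 - 4P = 2P - 7, so P = 19/3 ≈ 6.3333 and Q = 17/3 ≈ 5.6667.
ΔQ = 5.6667 − 4 = +1.67.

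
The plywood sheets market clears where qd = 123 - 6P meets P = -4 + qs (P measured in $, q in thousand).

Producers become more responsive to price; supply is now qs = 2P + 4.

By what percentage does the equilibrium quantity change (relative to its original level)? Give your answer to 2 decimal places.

+60.71

Original equilibrium: 123 - 6P = P + 4 gives 119 = 7P, so P = 17 and q = 21.
The shock moves the curves to qd = 123 - 6P and qs = 2P + 4.
Equate the new curves: 123 - 6P = 2P + 4, giving 119 = 8P, P = 14.875, q = 33.75.
%Δq = (33.75 − 21) / 21 × 100 = +60.71%.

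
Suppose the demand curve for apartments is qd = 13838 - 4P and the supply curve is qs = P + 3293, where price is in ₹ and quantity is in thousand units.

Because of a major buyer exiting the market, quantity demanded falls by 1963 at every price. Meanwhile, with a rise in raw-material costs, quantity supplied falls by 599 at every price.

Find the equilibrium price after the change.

Before the shock: 13838 - 4P = P + 3293 ⇒ 10545 = 5P ⇒ P = 2109, q = 5402.
The new curves are qd = 11875 - 4P (demand) and qs = P + 2694 (supply).
New equilibrium: 11875 - 4P = P + 2694 ⇒ 9181 = 5P ⇒ P = 1836.2, q = 4530.2.

1836.2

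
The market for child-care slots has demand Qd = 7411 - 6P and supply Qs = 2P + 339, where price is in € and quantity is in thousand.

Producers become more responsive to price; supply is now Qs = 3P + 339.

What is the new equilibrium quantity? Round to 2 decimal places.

2696.33

Initially, 7411 - 6P = 2P + 339, so 7072 = 8P and P = 884, Q = 2107.
With the change applied: demand Qd = 7411 - 6P, supply Qs = 3P + 339.
Clearing the new market: 7411 - 6P = 3P + 339, so P = 7072/9 ≈ 785.7778 and Q = 8089/3 ≈ 2696.3333.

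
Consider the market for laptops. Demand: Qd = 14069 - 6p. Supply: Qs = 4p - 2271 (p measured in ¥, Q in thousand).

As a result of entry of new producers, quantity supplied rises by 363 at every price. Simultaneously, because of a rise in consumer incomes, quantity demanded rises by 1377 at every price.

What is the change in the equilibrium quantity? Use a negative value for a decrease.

+768.6

Initially, 14069 - 6p = 4p - 2271, so 16340 = 10p and p = 1634, Q = 4265.
The shock moves the curves to Qd = 15446 - 6p and Qs = 4p - 1908.
Equate the new curves: 15446 - 6p = 4p - 1908, giving 17354 = 10p, p = 1735.4, Q = 5033.6.
ΔQ = 5033.6 − 4265 = +768.6.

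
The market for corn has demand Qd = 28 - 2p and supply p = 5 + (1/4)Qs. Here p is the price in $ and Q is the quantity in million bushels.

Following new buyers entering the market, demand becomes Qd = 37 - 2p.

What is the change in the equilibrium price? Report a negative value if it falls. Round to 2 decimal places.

Initially, 28 - 2p = 4p - 20, so 48 = 6p and p = 8, Q = 12.
The shock moves the curves to Qd = 37 - 2p and Qs = 4p - 20.
Clearing the new market: 37 - 2p = 4p - 20, so p = 9.5 and Q = 18.
Δp = 9.5 − 8 = +1.50.

+1.50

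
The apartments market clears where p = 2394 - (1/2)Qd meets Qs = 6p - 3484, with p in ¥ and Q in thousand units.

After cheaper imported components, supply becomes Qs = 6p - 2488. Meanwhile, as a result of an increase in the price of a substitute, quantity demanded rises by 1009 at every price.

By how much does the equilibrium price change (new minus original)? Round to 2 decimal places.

+1.63

Solve the original market: 4788 - 2p = 6p - 3484, hence p = 1034 and Q = 2720.
After the shift, demand is Qd = 5797 - 2p and supply is Qs = 6p - 2488.
Clearing the new market: 5797 - 2p = 6p - 2488, so p = 1035.625 and Q = 3725.75.
Δp = 1035.625 − 1034 = +1.63.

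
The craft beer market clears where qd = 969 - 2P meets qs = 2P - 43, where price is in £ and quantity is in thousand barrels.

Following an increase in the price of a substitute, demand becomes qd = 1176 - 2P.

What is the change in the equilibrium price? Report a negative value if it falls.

Initially, 969 - 2P = 2P - 43, so 1012 = 4P and P = 253, q = 463.
The shock moves the curves to qd = 1176 - 2P and qs = 2P - 43.
Clearing the new market: 1176 - 2P = 2P - 43, so P = 304.75 and q = 566.5.
ΔP = 304.75 − 253 = +51.75.

+51.75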